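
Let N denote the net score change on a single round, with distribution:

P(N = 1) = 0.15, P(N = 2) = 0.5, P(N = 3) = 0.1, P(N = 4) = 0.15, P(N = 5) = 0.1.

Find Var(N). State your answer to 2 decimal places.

E[N] = (1)(0.15) + (2)(0.5) + (3)(0.1) + (4)(0.15) + (5)(0.1) = 2.55
E[N²] = (1)²(0.15) + (2)²(0.5) + (3)²(0.1) + (4)²(0.15) + (5)²(0.1) = 7.95
Var(N) = E[N²] − (E[N])² = 7.95 − (2.55)² = 1.4475

1.45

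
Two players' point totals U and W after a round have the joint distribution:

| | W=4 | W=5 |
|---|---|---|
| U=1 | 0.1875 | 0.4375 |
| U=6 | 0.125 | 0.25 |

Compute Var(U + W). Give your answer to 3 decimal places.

5.996

E[U] = 2.875,  E[W] = 4.6875,  E[UW] = 13.4375
Var(U) = 14.125 − (2.875)² = 5.859375;  Var(W) = 22.1875 − (4.6875)² = 0.21484375
cov(U,W) = 13.4375 − (2.875)(4.6875) = -0.0390625
Var(U + W) = (1)²·5.859375 + (1)²·0.21484375 + 2·(1)·(1)·-0.0390625 = 5.99609375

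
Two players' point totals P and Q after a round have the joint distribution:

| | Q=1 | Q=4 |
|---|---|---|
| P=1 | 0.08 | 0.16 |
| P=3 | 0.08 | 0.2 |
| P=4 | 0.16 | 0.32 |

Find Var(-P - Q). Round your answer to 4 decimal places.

E[P] = 3,  E[Q] = 3.04,  E[PQ] = 9.12
Var(P) = 10.44 − (3)² = 1.44;  Var(Q) = 11.2 − (3.04)² = 1.9584
Cov(P,Q) = 9.12 − (3)(3.04) = 0
Var(-P - Q) = (-1)²·1.44 + (-1)²·1.9584 + 2·(-1)·(-1)·0 = 3.3984

3.3984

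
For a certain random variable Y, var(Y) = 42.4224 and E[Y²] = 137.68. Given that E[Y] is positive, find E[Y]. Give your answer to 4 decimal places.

9.7600

(E[Y])² = E[Y²] − var(Y) = 137.68 − 42.4224 = 95.2576
E[Y] = √95.2576 = 9.76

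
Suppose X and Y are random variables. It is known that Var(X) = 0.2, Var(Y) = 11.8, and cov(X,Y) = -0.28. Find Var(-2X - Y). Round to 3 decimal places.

11.480

Var(-2X - Y) = (-2)²·Var(X) + (-1)²·Var(Y) + 2·(-2)·(-1)·cov(X,Y)
= 4·0.2 + 1·11.8 + 4·-0.28 = 11.48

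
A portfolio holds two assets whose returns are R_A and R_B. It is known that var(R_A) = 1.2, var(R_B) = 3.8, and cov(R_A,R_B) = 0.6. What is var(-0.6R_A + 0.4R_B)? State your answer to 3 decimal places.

0.752

var(-0.6R_A + 0.4R_B) = (-0.6)²·var(R_A) + (0.4)²·var(R_B) + 2·(-0.6)·(0.4)·cov(R_A,R_B)
= 0.36·1.2 + 0.16·3.8 + -0.48·0.6 = 0.752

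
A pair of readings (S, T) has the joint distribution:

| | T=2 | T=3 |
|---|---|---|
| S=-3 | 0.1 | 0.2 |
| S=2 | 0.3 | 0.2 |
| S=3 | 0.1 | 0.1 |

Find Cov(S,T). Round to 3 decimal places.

-0.250

E[S] = 0.7,  E[T] = 2.5
E[ST] = 1.5
Cov(S,T) = E[ST] − E[S]E[T] = 1.5 − (0.7)(2.5) = -0.25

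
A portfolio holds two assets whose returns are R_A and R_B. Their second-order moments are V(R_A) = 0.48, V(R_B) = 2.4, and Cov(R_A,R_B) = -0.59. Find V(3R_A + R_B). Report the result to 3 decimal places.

3.180

V(3R_A + R_B) = (3)²·V(R_A) + (1)²·V(R_B) + 2·(3)·(1)·Cov(R_A,R_B)
= 9·0.48 + 1·2.4 + 6·-0.59 = 3.18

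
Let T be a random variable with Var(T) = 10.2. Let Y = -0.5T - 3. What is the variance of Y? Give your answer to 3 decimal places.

Var(-0.5T - 3) = (-0.5)²·Var(T) = 0.25·10.2 = 2.55

2.550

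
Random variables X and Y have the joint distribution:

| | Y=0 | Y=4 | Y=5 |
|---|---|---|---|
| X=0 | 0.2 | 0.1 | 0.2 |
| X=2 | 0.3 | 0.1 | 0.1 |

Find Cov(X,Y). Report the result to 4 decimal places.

E[X] = 1,  E[Y] = 2.3
E[XY] = 1.8
Cov(X,Y) = E[XY] − E[X]E[Y] = 1.8 − (1)(2.3) = -0.5

-0.5000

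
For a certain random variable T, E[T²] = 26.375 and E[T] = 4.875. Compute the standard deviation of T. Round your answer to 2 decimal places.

Var(T) = 26.375 − (4.875)² = 2.609375
σ(T) = √2.609375 ≈ 1.62

1.62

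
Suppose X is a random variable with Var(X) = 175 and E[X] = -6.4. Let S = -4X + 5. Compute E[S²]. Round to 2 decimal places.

3736.36

E[-4X + 5] = -4·-6.4 + 5 = 30.6
Var(-4X + 5) = (-4)²·175 = 2800
E[S²] = Var(S) + (E[S])² = 2800 + (30.6)² = 3736.36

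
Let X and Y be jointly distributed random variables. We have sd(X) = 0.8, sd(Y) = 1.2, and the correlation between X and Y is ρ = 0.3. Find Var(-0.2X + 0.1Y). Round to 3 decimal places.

Var(X) = (0.8)² = 0.64;  Var(Y) = (1.2)² = 1.44
Cov(X,Y) = ρ·sd(X)·sd(Y) = 0.3·0.8·1.2 = 0.288
Var(-0.2X + 0.1Y) = (-0.2)²·Var(X) + (0.1)²·Var(Y) + 2·(-0.2)·(0.1)·Cov(X,Y)
= 0.04·0.64 + 0.01·1.44 + -0.04·0.288 = 0.02848

0.028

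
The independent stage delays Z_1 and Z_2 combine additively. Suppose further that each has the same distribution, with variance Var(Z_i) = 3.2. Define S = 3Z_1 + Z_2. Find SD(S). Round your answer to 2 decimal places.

By independence, Var(S) = (3)²Var(Z_1) + (1)²Var(Z_2)
= (3)²·3.2 + (1)²·3.2 = 32
SD(S) = √32 ≈ 5.66

5.66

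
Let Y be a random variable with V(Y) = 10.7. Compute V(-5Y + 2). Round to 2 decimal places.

V(-5Y + 2) = (-5)²·V(Y) = 25·10.7 = 267.5

267.50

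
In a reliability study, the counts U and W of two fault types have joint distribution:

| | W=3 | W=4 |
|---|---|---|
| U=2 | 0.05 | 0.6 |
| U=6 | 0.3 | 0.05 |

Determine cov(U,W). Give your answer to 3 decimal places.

-0.710

E[U] = 3.4,  E[W] = 3.65
E[UW] = 11.7
cov(U,W) = E[UW] − E[U]E[W] = 11.7 − (3.4)(3.65) = -0.71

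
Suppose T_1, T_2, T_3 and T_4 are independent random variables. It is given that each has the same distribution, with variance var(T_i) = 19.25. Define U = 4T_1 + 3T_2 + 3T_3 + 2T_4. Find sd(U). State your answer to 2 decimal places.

By independence, var(U) = (4)²var(T_1) + (3)²var(T_2) + (3)²var(T_3) + (2)²var(T_4)
= (4)²·19.25 + (3)²·19.25 + (3)²·19.25 + (2)²·19.25 = 731.5
sd(U) = √731.5 ≈ 27.05

27.05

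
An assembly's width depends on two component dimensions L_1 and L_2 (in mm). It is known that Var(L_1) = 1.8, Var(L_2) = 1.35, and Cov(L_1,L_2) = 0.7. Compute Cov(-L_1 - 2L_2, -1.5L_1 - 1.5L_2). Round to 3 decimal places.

Cov(-L_1 - 2L_2, -1.5L_1 - 1.5L_2) = (-1)(-1.5)Var(L_1) + (-2)(-1.5)Var(L_2) + [(-1)(-1.5) + (-2)(-1.5)]Cov(L_1,L_2)
= 1.5·1.8 + 3·1.35 + 4.5·0.7 = 9.9

9.900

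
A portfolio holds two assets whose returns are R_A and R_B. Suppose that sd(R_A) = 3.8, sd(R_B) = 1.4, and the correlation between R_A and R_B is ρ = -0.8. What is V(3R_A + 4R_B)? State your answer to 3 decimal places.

59.176

V(R_A) = (3.8)² = 14.44;  V(R_B) = (1.4)² = 1.96
Cov(R_A,R_B) = ρ·sd(R_A)·sd(R_B) = -0.8·3.8·1.4 = -4.256
V(3R_A + 4R_B) = (3)²·V(R_A) + (4)²·V(R_B) + 2·(3)·(4)·Cov(R_A,R_B)
= 9·14.44 + 16·1.96 + 24·-4.256 = 59.176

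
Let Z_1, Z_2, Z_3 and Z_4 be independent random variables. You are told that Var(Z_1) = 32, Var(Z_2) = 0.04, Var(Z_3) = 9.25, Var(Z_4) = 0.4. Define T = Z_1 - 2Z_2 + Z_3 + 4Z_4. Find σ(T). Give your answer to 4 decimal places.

6.9145

By independence, Var(T) = (1)²Var(Z_1) + (-2)²Var(Z_2) + (1)²Var(Z_3) + (4)²Var(Z_4)
= (1)²·32 + (-2)²·0.04 + (1)²·9.25 + (4)²·0.4 = 47.81
σ(T) = √47.81 ≈ 6.9145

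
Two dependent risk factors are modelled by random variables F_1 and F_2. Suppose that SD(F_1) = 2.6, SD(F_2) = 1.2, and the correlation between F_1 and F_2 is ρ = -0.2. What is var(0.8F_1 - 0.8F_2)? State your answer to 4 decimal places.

var(F_1) = (2.6)² = 6.76;  var(F_2) = (1.2)² = 1.44
Cov(F_1,F_2) = ρ·SD(F_1)·SD(F_2) = -0.2·2.6·1.2 = -0.624
var(0.8F_1 - 0.8F_2) = (0.8)²·var(F_1) + (-0.8)²·var(F_2) + 2·(0.8)·(-0.8)·Cov(F_1,F_2)
= 0.64·6.76 + 0.64·1.44 + -1.28·-0.624 = 6.04672

6.0467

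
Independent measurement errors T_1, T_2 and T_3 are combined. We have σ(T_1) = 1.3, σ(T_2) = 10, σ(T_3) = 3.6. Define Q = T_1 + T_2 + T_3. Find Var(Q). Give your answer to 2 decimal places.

Var(T_1) = 1.69, Var(T_2) = 100, Var(T_3) = 12.96
By independence, Var(Q) = (1)²Var(T_1) + (1)²Var(T_2) + (1)²Var(T_3)
= (1)²·1.69 + (1)²·100 + (1)²·12.96 = 114.65

114.65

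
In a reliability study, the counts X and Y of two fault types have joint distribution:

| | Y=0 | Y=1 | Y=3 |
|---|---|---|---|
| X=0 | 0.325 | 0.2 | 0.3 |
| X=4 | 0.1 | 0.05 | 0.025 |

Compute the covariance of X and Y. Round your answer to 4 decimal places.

E[X] = 0.7,  E[Y] = 1.225
E[XY] = 0.5
cov(X,Y) = E[XY] − E[X]E[Y] = 0.5 − (0.7)(1.225) = -0.3575

-0.3575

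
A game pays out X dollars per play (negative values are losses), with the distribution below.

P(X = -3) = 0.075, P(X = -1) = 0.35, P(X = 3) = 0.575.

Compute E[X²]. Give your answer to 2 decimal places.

E[X²] = (-3)²(0.075) + (-1)²(0.35) + (3)²(0.575) = 6.2

6.20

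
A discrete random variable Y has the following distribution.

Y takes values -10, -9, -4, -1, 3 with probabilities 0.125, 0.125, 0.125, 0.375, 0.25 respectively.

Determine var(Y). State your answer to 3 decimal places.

E[Y] = (-10)(0.125) + (-9)(0.125) + (-4)(0.125) + (-1)(0.375) + (3)(0.25) = -2.5
E[Y²] = (-10)²(0.125) + (-9)²(0.125) + (-4)²(0.125) + (-1)²(0.375) + (3)²(0.25) = 27.25
var(Y) = E[Y²] − (E[Y])² = 27.25 − (-2.5)² = 21

21.000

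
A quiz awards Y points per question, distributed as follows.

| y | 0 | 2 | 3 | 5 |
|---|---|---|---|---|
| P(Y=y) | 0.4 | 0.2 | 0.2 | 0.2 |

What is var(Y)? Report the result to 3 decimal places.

3.600

E[Y] = (0)(0.4) + (2)(0.2) + (3)(0.2) + (5)(0.2) = 2
E[Y²] = (0)²(0.4) + (2)²(0.2) + (3)²(0.2) + (5)²(0.2) = 7.6
var(Y) = E[Y²] − (E[Y])² = 7.6 − (2)² = 3.6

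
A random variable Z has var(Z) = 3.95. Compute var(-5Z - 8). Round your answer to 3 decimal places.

98.750

var(-5Z - 8) = (-5)²·var(Z) = 25·3.95 = 98.75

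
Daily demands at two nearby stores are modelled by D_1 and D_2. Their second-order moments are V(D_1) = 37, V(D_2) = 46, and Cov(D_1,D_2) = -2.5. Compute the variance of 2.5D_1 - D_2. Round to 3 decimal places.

V(2.5D_1 - D_2) = (2.5)²·V(D_1) + (-1)²·V(D_2) + 2·(2.5)·(-1)·Cov(D_1,D_2)
= 6.25·37 + 1·46 + -5·-2.5 = 289.75

289.750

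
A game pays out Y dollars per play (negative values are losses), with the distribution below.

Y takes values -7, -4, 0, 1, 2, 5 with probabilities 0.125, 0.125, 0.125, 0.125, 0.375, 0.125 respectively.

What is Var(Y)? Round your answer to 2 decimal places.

E[Y] = (-7)(0.125) + (-4)(0.125) + (0)(0.125) + (1)(0.125) + (2)(0.375) + (5)(0.125) = 0.125
E[Y²] = (-7)²(0.125) + (-4)²(0.125) + (0)²(0.125) + (1)²(0.125) + (2)²(0.375) + (5)²(0.125) = 12.875
Var(Y) = E[Y²] − (E[Y])² = 12.875 − (0.125)² = 12.859375

12.86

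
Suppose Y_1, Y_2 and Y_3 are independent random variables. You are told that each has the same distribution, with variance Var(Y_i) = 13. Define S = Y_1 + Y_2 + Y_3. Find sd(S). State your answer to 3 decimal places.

By independence, Var(S) = (1)²Var(Y_1) + (1)²Var(Y_2) + (1)²Var(Y_3)
= (1)²·13 + (1)²·13 + (1)²·13 = 39
sd(S) = √39 ≈ 6.245

6.245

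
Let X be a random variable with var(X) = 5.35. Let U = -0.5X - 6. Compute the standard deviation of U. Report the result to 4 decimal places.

1.1565

var(-0.5X - 6) = (-0.5)²·5.35 = 1.3375
σ(U) = √1.3375 ≈ 1.1565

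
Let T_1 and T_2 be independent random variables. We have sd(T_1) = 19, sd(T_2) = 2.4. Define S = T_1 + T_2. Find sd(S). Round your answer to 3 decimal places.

Var(T_1) = 361, Var(T_2) = 5.76
By independence, Var(S) = (1)²Var(T_1) + (1)²Var(T_2)
= (1)²·361 + (1)²·5.76 = 366.76
sd(S) = √366.76 ≈ 19.151

19.151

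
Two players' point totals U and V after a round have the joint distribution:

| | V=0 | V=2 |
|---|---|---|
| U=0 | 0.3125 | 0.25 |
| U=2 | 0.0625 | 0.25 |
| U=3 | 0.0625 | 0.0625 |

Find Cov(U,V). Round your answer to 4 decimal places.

0.2500

E[U] = 1,  E[V] = 1.125
E[UV] = 1.375
Cov(U,V) = E[UV] − E[U]E[V] = 1.375 − (1)(1.125) = 0.25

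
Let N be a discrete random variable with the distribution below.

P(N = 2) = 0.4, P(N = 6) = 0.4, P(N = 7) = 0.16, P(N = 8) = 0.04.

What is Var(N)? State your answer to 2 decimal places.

E[N] = (2)(0.4) + (6)(0.4) + (7)(0.16) + (8)(0.04) = 4.64
E[N²] = (2)²(0.4) + (6)²(0.4) + (7)²(0.16) + (8)²(0.04) = 26.4
Var(N) = E[N²] − (E[N])² = 26.4 − (4.64)² = 4.8704

4.87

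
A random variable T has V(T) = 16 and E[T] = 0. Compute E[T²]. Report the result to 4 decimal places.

E[T²] = V(T) + (E[T])² = 16 + (0)² = 16

16.0000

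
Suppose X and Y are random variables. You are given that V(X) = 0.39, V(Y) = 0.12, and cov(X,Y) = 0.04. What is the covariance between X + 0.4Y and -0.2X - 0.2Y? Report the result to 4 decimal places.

-0.0988

cov(X + 0.4Y, -0.2X - 0.2Y) = (1)(-0.2)V(X) + (0.4)(-0.2)V(Y) + [(1)(-0.2) + (0.4)(-0.2)]cov(X,Y)
= -0.2·0.39 + -0.08·0.12 + -0.28·0.04 = -0.0988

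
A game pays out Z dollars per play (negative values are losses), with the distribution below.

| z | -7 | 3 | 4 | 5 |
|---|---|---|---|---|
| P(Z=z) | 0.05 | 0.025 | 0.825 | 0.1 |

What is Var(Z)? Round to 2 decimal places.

5.95

E[Z] = (-7)(0.05) + (3)(0.025) + (4)(0.825) + (5)(0.1) = 3.525
E[Z²] = (-7)²(0.05) + (3)²(0.025) + (4)²(0.825) + (5)²(0.1) = 18.375
Var(Z) = E[Z²] − (E[Z])² = 18.375 − (3.525)² = 5.949375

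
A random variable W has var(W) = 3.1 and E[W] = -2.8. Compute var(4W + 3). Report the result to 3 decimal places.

49.600

var(4W + 3) = (4)²·var(W) = 16·3.1 = 49.6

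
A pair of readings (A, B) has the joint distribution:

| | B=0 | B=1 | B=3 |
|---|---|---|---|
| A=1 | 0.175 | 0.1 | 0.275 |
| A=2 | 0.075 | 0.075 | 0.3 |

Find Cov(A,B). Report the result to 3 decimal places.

0.120

E[A] = 1.45,  E[B] = 1.9
E[AB] = 2.875
Cov(A,B) = E[AB] − E[A]E[B] = 2.875 − (1.45)(1.9) = 0.12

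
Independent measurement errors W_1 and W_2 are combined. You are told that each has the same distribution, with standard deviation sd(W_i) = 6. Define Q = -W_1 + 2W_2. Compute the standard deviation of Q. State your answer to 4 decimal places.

13.4164

V(W_i) = (6)² = 36
By independence, V(Q) = (-1)²V(W_1) + (2)²V(W_2)
= (-1)²·36 + (2)²·36 = 180
sd(Q) = √180 ≈ 13.4164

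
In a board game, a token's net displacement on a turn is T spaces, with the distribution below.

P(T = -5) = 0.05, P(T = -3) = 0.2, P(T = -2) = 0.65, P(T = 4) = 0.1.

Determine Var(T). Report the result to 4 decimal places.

E[T] = (-5)(0.05) + (-3)(0.2) + (-2)(0.65) + (4)(0.1) = -1.75
E[T²] = (-5)²(0.05) + (-3)²(0.2) + (-2)²(0.65) + (4)²(0.1) = 7.25
Var(T) = E[T²] − (E[T])² = 7.25 − (-1.75)² = 4.1875

4.1875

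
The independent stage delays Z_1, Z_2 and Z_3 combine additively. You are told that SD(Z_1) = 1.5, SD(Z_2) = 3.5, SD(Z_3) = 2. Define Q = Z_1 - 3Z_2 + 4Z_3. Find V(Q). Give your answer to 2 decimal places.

V(Z_1) = 2.25, V(Z_2) = 12.25, V(Z_3) = 4
By independence, V(Q) = (1)²V(Z_1) + (-3)²V(Z_2) + (4)²V(Z_3)
= (1)²·2.25 + (-3)²·12.25 + (4)²·4 = 176.5

176.50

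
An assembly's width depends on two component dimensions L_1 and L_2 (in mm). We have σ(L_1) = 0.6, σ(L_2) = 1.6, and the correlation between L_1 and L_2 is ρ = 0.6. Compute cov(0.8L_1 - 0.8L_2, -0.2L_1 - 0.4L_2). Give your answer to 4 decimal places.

0.6694

Var(L_1) = (0.6)² = 0.36;  Var(L_2) = (1.6)² = 2.56
cov(L_1,L_2) = ρ·σ(L_1)·σ(L_2) = 0.6·0.6·1.6 = 0.576
cov(0.8L_1 - 0.8L_2, -0.2L_1 - 0.4L_2) = (0.8)(-0.2)Var(L_1) + (-0.8)(-0.4)Var(L_2) + [(0.8)(-0.4) + (-0.8)(-0.2)]cov(L_1,L_2)
= -0.16·0.36 + 0.32·2.56 + -0.16·0.576 = 0.66944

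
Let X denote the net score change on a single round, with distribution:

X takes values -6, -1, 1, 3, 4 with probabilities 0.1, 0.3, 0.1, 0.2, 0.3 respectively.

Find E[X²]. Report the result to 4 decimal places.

E[X²] = (-6)²(0.1) + (-1)²(0.3) + (1)²(0.1) + (3)²(0.2) + (4)²(0.3) = 10.6

10.6000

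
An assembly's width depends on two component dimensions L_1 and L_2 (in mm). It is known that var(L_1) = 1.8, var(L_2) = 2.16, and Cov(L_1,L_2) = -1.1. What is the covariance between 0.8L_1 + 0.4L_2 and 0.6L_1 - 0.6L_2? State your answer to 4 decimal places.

Cov(0.8L_1 + 0.4L_2, 0.6L_1 - 0.6L_2) = (0.8)(0.6)var(L_1) + (0.4)(-0.6)var(L_2) + [(0.8)(-0.6) + (0.4)(0.6)]Cov(L_1,L_2)
= 0.48·1.8 + -0.24·2.16 + -0.24·-1.1 = 0.6096

0.6096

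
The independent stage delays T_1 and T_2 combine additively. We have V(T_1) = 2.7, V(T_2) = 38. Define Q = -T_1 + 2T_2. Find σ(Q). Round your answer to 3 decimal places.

12.438

By independence, V(Q) = (-1)²V(T_1) + (2)²V(T_2)
= (-1)²·2.7 + (2)²·38 = 154.7
σ(Q) = √154.7 ≈ 12.438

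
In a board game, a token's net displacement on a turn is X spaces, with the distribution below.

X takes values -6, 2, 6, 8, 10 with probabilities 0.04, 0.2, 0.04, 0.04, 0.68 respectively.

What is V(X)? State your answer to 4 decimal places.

E[X] = (-6)(0.04) + (2)(0.2) + (6)(0.04) + (8)(0.04) + (10)(0.68) = 7.52
E[X²] = (-6)²(0.04) + (2)²(0.2) + (6)²(0.04) + (8)²(0.04) + (10)²(0.68) = 74.24
V(X) = E[X²] − (E[X])² = 74.24 − (7.52)² = 17.6896

17.6896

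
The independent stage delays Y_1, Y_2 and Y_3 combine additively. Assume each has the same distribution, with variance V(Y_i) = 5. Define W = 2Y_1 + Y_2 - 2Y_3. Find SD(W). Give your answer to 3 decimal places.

6.708

By independence, V(W) = (2)²V(Y_1) + (1)²V(Y_2) + (-2)²V(Y_3)
= (2)²·5 + (1)²·5 + (-2)²·5 = 45
SD(W) = √45 ≈ 6.708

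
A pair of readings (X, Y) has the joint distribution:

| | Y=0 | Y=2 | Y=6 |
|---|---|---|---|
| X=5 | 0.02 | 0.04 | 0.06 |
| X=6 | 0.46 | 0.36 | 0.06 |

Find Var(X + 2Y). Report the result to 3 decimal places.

13.514

E[X] = 5.88,  E[Y] = 1.52,  E[XY] = 8.68
Var(X) = 34.68 − (5.88)² = 0.1056;  Var(Y) = 5.92 − (1.52)² = 3.6096
cov(X,Y) = 8.68 − (5.88)(1.52) = -0.2576
Var(X + 2Y) = (1)²·0.1056 + (2)²·3.6096 + 2·(1)·(2)·-0.2576 = 13.5136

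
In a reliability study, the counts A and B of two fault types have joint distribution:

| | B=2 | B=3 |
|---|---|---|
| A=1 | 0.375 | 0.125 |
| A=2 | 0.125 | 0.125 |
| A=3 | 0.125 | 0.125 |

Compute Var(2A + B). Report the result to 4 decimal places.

3.3594

E[A] = 1.75,  E[B] = 2.375,  E[AB] = 4.25
Var(A) = 3.75 − (1.75)² = 0.6875;  Var(B) = 5.875 − (2.375)² = 0.234375
cov(A,B) = 4.25 − (1.75)(2.375) = 0.09375
Var(2A + B) = (2)²·0.6875 + (1)²·0.234375 + 2·(2)·(1)·0.09375 = 3.359375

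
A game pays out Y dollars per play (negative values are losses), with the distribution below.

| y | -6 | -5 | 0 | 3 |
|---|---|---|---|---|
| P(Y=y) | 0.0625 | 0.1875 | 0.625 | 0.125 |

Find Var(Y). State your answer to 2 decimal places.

7.18

E[Y] = (-6)(0.0625) + (-5)(0.1875) + (0)(0.625) + (3)(0.125) = -0.9375
E[Y²] = (-6)²(0.0625) + (-5)²(0.1875) + (0)²(0.625) + (3)²(0.125) = 8.0625
Var(Y) = E[Y²] − (E[Y])² = 8.0625 − (-0.9375)² = 7.18359375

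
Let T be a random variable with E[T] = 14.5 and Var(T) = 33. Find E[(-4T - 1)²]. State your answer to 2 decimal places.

4009.00

E[-4T - 1] = -4·14.5 − 1 = -59
Var(-4T - 1) = (-4)²·33 = 528
E[(-4T - 1)²] = Var((-4T - 1)) + (E[(-4T - 1)])² = 528 + (-59)² = 4009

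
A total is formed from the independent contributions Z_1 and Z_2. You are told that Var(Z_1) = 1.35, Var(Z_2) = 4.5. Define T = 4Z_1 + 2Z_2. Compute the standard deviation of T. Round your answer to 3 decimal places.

By independence, Var(T) = (4)²Var(Z_1) + (2)²Var(Z_2)
= (4)²·1.35 + (2)²·4.5 = 39.6
SD(T) = √39.6 ≈ 6.293

6.293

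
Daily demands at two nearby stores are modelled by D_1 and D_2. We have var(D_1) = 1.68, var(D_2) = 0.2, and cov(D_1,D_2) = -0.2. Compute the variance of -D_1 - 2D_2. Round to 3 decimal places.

1.680

var(-D_1 - 2D_2) = (-1)²·var(D_1) + (-2)²·var(D_2) + 2·(-1)·(-2)·cov(D_1,D_2)
= 1·1.68 + 4·0.2 + 4·-0.2 = 1.68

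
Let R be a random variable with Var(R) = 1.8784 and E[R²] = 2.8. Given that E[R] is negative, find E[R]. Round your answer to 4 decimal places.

-0.9600

(E[R])² = E[R²] − Var(R) = 2.8 − 1.8784 = 0.9216
E[R] = −√0.9216 = -0.96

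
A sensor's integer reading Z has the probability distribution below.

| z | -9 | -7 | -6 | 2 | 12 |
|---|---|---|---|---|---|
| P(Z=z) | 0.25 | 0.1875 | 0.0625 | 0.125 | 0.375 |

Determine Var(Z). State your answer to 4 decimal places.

E[Z] = (-9)(0.25) + (-7)(0.1875) + (-6)(0.0625) + (2)(0.125) + (12)(0.375) = 0.8125
E[Z²] = (-9)²(0.25) + (-7)²(0.1875) + (-6)²(0.0625) + (2)²(0.125) + (12)²(0.375) = 86.1875
Var(Z) = E[Z²] − (E[Z])² = 86.1875 − (0.8125)² = 85.52734375

85.5273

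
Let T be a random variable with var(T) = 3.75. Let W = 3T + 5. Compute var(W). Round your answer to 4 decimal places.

var(3T + 5) = (3)²·var(T) = 9·3.75 = 33.75

33.7500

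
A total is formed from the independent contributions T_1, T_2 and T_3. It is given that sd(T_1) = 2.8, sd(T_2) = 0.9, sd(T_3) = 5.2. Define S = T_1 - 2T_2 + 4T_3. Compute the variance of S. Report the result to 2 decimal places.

Var(T_1) = 7.84, Var(T_2) = 0.81, Var(T_3) = 27.04
By independence, Var(S) = (1)²Var(T_1) + (-2)²Var(T_2) + (4)²Var(T_3)
= (1)²·7.84 + (-2)²·0.81 + (4)²·27.04 = 443.72

443.72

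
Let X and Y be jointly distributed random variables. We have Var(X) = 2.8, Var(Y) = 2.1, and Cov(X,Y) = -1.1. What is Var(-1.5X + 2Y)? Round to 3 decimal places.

21.300

Var(-1.5X + 2Y) = (-1.5)²·Var(X) + (2)²·Var(Y) + 2·(-1.5)·(2)·Cov(X,Y)
= 2.25·2.8 + 4·2.1 + -6·-1.1 = 21.3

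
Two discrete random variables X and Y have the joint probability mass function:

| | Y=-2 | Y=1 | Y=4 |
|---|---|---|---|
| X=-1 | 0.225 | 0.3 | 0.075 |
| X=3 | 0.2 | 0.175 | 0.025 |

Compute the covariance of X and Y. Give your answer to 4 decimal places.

-0.5400

E[X] = 0.6,  E[Y] = 0.025
E[XY] = -0.525
Cov(X,Y) = E[XY] − E[X]E[Y] = -0.525 − (0.6)(0.025) = -0.54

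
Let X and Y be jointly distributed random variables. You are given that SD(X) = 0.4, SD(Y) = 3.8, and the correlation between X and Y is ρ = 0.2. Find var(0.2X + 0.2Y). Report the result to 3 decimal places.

var(X) = (0.4)² = 0.16;  var(Y) = (3.8)² = 14.44
Cov(X,Y) = ρ·SD(X)·SD(Y) = 0.2·0.4·3.8 = 0.304
var(0.2X + 0.2Y) = (0.2)²·var(X) + (0.2)²·var(Y) + 2·(0.2)·(0.2)·Cov(X,Y)
= 0.04·0.16 + 0.04·14.44 + 0.08·0.304 = 0.60832

0.608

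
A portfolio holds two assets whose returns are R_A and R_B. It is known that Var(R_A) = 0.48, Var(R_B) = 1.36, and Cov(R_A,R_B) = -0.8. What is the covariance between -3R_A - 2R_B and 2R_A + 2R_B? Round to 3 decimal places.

Cov(-3R_A - 2R_B, 2R_A + 2R_B) = (-3)(2)Var(R_A) + (-2)(2)Var(R_B) + [(-3)(2) + (-2)(2)]Cov(R_A,R_B)
= -6·0.48 + -4·1.36 + -10·-0.8 = -0.32

-0.320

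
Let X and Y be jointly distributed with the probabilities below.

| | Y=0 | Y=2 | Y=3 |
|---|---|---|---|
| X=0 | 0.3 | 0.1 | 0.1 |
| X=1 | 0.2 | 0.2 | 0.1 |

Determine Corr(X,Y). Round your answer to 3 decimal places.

E[X] = 0.5,  E[Y] = 1.2
E[XY] = 0.7
cov(X,Y) = E[XY] − E[X]E[Y] = 0.7 − (0.5)(1.2) = 0.1
var(X) = 0.25,  var(Y) = 1.56
ρ = 0.1 / √(0.25·1.56) ≈ 0.160

0.160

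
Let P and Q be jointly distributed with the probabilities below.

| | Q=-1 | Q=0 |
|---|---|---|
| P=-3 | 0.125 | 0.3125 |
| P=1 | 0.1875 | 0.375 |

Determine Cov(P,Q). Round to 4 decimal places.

E[P] = -0.75,  E[Q] = -0.3125
E[PQ] = 0.1875
Cov(P,Q) = E[PQ] − E[P]E[Q] = 0.1875 − (-0.75)(-0.3125) = -0.046875

-0.0469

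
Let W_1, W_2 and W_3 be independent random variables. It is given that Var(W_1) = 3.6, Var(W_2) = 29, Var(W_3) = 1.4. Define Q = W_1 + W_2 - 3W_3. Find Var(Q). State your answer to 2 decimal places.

By independence, Var(Q) = (1)²Var(W_1) + (1)²Var(W_2) + (-3)²Var(W_3)
= (1)²·3.6 + (1)²·29 + (-3)²·1.4 = 45.2

45.20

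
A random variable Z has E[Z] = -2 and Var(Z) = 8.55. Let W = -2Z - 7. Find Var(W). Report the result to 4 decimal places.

34.2000

Var(-2Z - 7) = (-2)²·Var(Z) = 4·8.55 = 34.2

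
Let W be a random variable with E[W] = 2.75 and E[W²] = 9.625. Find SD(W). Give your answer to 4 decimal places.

var(W) = 9.625 − (2.75)² = 2.0625
SD(W) = √2.0625 ≈ 1.4361

1.4361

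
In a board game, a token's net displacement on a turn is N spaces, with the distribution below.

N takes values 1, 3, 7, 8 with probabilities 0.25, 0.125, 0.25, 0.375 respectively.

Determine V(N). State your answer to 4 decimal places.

8.7344

E[N] = (1)(0.25) + (3)(0.125) + (7)(0.25) + (8)(0.375) = 5.375
E[N²] = (1)²(0.25) + (3)²(0.125) + (7)²(0.25) + (8)²(0.375) = 37.625
V(N) = E[N²] − (E[N])² = 37.625 − (5.375)² = 8.734375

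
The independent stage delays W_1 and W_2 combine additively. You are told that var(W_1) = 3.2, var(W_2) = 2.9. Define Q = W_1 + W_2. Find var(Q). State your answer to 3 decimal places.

By independence, var(Q) = (1)²var(W_1) + (1)²var(W_2)
= (1)²·3.2 + (1)²·2.9 = 6.1

6.100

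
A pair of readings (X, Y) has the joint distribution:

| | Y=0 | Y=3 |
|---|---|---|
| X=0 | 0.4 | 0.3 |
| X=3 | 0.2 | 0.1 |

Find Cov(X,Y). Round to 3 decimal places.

E[X] = 0.9,  E[Y] = 1.2
E[XY] = 0.9
Cov(X,Y) = E[XY] − E[X]E[Y] = 0.9 − (0.9)(1.2) = -0.18

-0.180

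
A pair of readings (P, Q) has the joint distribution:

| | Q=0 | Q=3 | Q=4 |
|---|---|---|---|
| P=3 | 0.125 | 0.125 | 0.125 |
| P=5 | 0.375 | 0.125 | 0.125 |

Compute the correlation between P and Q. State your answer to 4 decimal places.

E[P] = 4.25,  E[Q] = 1.75
E[PQ] = 7
Cov(P,Q) = E[PQ] − E[P]E[Q] = 7 − (4.25)(1.75) = -0.4375
Var(P) = 0.9375,  Var(Q) = 3.1875
ρ = -0.4375 / √(0.9375·3.1875) ≈ -0.2531

-0.2531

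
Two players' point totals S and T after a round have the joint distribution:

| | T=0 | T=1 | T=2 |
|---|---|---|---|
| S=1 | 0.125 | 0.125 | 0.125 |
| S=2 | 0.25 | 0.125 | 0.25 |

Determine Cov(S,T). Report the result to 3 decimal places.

0.000

E[S] = 1.625,  E[T] = 1
E[ST] = 1.625
Cov(S,T) = E[ST] − E[S]E[T] = 1.625 − (1.625)(1) = 0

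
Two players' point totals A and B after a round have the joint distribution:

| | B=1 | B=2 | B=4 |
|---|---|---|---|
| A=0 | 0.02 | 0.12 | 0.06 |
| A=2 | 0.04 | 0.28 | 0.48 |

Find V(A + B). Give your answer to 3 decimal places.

E[A] = 1.6,  E[B] = 3.02,  E[AB] = 5.04
V(A) = 3.2 − (1.6)² = 0.64;  V(B) = 10.3 − (3.02)² = 1.1796
Cov(A,B) = 5.04 − (1.6)(3.02) = 0.208
V(A + B) = (1)²·0.64 + (1)²·1.1796 + 2·(1)·(1)·0.208 = 2.2356

2.236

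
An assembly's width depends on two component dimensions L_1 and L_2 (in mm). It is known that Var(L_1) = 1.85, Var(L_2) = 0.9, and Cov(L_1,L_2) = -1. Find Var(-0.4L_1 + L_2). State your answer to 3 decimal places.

Var(-0.4L_1 + L_2) = (-0.4)²·Var(L_1) + (1)²·Var(L_2) + 2·(-0.4)·(1)·Cov(L_1,L_2)
= 0.16·1.85 + 1·0.9 + -0.8·-1 = 1.996

1.996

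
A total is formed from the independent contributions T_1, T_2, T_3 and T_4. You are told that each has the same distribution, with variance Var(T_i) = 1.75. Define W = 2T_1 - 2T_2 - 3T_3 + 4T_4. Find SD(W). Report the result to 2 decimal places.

7.60

By independence, Var(W) = (2)²Var(T_1) + (-2)²Var(T_2) + (-3)²Var(T_3) + (4)²Var(T_4)
= (2)²·1.75 + (-2)²·1.75 + (-3)²·1.75 + (4)²·1.75 = 57.75
SD(W) = √57.75 ≈ 7.60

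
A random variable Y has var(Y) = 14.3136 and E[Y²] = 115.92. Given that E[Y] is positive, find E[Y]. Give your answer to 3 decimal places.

10.080

(E[Y])² = E[Y²] − var(Y) = 115.92 − 14.3136 = 101.6064
E[Y] = √101.6064 = 10.08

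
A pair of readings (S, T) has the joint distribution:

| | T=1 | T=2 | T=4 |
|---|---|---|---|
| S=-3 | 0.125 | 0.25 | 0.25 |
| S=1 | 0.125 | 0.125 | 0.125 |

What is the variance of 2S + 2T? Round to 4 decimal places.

E[S] = -1.5,  E[T] = 2.5,  E[ST] = -4
var(S) = 6 − (-1.5)² = 3.75;  var(T) = 7.75 − (2.5)² = 1.5
Cov(S,T) = -4 − (-1.5)(2.5) = -0.25
var(2S + 2T) = (2)²·3.75 + (2)²·1.5 + 2·(2)·(2)·-0.25 = 19

19.0000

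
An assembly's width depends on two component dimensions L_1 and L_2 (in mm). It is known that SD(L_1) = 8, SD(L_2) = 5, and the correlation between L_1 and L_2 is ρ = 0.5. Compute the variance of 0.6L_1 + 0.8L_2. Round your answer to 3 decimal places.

58.240

var(L_1) = (8)² = 64;  var(L_2) = (5)² = 25
Cov(L_1,L_2) = ρ·SD(L_1)·SD(L_2) = 0.5·8·5 = 20
var(0.6L_1 + 0.8L_2) = (0.6)²·var(L_1) + (0.8)²·var(L_2) + 2·(0.6)·(0.8)·Cov(L_1,L_2)
= 0.36·64 + 0.64·25 + 0.96·20 = 58.24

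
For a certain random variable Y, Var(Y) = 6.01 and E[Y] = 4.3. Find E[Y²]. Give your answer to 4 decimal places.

E[Y²] = Var(Y) + (E[Y])² = 6.01 + (4.3)² = 24.5

24.5000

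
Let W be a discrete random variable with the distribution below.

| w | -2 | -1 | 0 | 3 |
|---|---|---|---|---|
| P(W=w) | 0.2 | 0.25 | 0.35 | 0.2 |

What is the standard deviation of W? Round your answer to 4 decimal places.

1.6875

E[W] = (-2)(0.2) + (-1)(0.25) + (0)(0.35) + (3)(0.2) = -0.05
E[W²] = (-2)²(0.2) + (-1)²(0.25) + (0)²(0.35) + (3)²(0.2) = 2.85
Var(W) = E[W²] − (E[W])² = 2.85 − (-0.05)² = 2.8475
SD(W) = √2.8475 ≈ 1.6875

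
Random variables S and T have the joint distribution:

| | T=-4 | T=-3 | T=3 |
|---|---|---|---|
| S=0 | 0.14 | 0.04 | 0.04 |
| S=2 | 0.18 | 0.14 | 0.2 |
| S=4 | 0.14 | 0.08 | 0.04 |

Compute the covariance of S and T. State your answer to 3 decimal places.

-0.098

E[S] = 2.08,  E[T] = -1.78
E[ST] = -3.8
Cov(S,T) = E[ST] − E[S]E[T] = -3.8 − (2.08)(-1.78) = -0.0976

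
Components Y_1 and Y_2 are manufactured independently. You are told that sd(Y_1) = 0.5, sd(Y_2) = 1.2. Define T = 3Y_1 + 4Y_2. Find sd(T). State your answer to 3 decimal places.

var(Y_1) = 0.25, var(Y_2) = 1.44
By independence, var(T) = (3)²var(Y_1) + (4)²var(Y_2)
= (3)²·0.25 + (4)²·1.44 = 25.29
sd(T) = √25.29 ≈ 5.029

5.029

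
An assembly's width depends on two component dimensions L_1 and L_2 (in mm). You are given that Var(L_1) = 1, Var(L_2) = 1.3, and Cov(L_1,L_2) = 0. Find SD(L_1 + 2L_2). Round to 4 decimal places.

Var(L_1 + 2L_2) = (1)²·Var(L_1) + (2)²·Var(L_2) + 2·(1)·(2)·Cov(L_1,L_2)
= 1·1 + 4·1.3 + 4·0 = 6.2
SD(L_1 + 2L_2) = √6.2 ≈ 2.4900

2.4900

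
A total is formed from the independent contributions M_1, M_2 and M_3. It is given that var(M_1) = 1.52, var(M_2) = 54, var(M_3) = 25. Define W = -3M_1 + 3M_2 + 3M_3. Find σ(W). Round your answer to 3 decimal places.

26.920

By independence, var(W) = (-3)²var(M_1) + (3)²var(M_2) + (3)²var(M_3)
= (-3)²·1.52 + (3)²·54 + (3)²·25 = 724.68
σ(W) = √724.68 ≈ 26.920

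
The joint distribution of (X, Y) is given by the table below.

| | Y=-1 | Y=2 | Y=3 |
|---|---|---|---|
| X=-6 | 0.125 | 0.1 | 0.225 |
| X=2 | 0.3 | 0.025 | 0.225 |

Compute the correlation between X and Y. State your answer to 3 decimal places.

E[X] = -1.6,  E[Y] = 1.175
E[XY] = -3.65
Cov(X,Y) = E[XY] − E[X]E[Y] = -3.65 − (-1.6)(1.175) = -1.77
V(X) = 15.84,  V(Y) = 3.594375
ρ = -1.77 / √(15.84·3.594375) ≈ -0.235

-0.235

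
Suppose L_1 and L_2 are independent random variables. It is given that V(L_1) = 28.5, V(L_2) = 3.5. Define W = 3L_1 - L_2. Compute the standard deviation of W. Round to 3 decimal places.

16.125

By independence, V(W) = (3)²V(L_1) + (-1)²V(L_2)
= (3)²·28.5 + (-1)²·3.5 = 260
σ(W) = √260 ≈ 16.125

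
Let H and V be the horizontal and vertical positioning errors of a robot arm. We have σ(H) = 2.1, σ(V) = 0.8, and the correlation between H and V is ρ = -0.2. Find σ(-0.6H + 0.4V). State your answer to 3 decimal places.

1.361

var(H) = (2.1)² = 4.41;  var(V) = (0.8)² = 0.64
cov(H,V) = ρ·σ(H)·σ(V) = -0.2·2.1·0.8 = -0.336
var(-0.6H + 0.4V) = (-0.6)²·var(H) + (0.4)²·var(V) + 2·(-0.6)·(0.4)·cov(H,V)
= 0.36·4.41 + 0.16·0.64 + -0.48·-0.336 = 1.85128
σ(-0.6H + 0.4V) = √1.85128 ≈ 1.361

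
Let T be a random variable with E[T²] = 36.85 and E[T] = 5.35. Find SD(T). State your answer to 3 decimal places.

2.868

V(T) = 36.85 − (5.35)² = 8.2275
SD(T) = √8.2275 ≈ 2.868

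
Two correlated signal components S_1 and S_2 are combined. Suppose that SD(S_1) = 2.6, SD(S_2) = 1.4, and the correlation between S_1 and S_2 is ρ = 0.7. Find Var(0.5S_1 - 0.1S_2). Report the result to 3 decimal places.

1.455

Var(S_1) = (2.6)² = 6.76;  Var(S_2) = (1.4)² = 1.96
Cov(S_1,S_2) = ρ·SD(S_1)·SD(S_2) = 0.7·2.6·1.4 = 2.548
Var(0.5S_1 - 0.1S_2) = (0.5)²·Var(S_1) + (-0.1)²·Var(S_2) + 2·(0.5)·(-0.1)·Cov(S_1,S_2)
= 0.25·6.76 + 0.01·1.96 + -0.1·2.548 = 1.4548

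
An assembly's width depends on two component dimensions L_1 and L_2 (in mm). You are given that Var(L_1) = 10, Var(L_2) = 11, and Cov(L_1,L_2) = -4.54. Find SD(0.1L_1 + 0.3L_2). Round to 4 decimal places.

0.9042

Var(0.1L_1 + 0.3L_2) = (0.1)²·Var(L_1) + (0.3)²·Var(L_2) + 2·(0.1)·(0.3)·Cov(L_1,L_2)
= 0.01·10 + 0.09·11 + 0.06·-4.54 = 0.8176
SD(0.1L_1 + 0.3L_2) = √0.8176 ≈ 0.9042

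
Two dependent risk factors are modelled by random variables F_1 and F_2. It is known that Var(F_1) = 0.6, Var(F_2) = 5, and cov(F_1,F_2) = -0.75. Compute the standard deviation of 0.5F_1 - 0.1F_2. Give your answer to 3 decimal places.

0.524

Var(0.5F_1 - 0.1F_2) = (0.5)²·Var(F_1) + (-0.1)²·Var(F_2) + 2·(0.5)·(-0.1)·cov(F_1,F_2)
= 0.25·0.6 + 0.01·5 + -0.1·-0.75 = 0.275
sd(0.5F_1 - 0.1F_2) = √0.275 ≈ 0.524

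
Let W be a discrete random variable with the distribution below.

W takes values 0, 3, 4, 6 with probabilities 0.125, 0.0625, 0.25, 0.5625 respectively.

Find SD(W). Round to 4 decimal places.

E[W] = (0)(0.125) + (3)(0.0625) + (4)(0.25) + (6)(0.5625) = 4.5625
E[W²] = (0)²(0.125) + (3)²(0.0625) + (4)²(0.25) + (6)²(0.5625) = 24.8125
Var(W) = E[W²] − (E[W])² = 24.8125 − (4.5625)² = 3.99609375
SD(W) = √3.99609375 ≈ 1.9990

1.9990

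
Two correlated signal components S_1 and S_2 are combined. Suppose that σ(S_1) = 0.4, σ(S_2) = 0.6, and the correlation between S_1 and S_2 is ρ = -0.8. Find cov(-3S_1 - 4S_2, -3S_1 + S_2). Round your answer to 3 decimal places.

-1.728

Var(S_1) = (0.4)² = 0.16;  Var(S_2) = (0.6)² = 0.36
cov(S_1,S_2) = ρ·σ(S_1)·σ(S_2) = -0.8·0.4·0.6 = -0.192
cov(-3S_1 - 4S_2, -3S_1 + S_2) = (-3)(-3)Var(S_1) + (-4)(1)Var(S_2) + [(-3)(1) + (-4)(-3)]cov(S_1,S_2)
= 9·0.16 + -4·0.36 + 9·-0.192 = -1.728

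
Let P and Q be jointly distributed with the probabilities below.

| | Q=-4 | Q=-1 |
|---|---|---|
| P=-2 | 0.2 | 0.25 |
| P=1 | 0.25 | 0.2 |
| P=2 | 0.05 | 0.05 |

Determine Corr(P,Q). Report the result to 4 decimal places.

-0.0933

E[P] = -0.25,  E[Q] = -2.5
E[PQ] = 0.4
cov(P,Q) = E[PQ] − E[P]E[Q] = 0.4 − (-0.25)(-2.5) = -0.225
V(P) = 2.5875,  V(Q) = 2.25
ρ = -0.225 / √(2.5875·2.25) ≈ -0.0933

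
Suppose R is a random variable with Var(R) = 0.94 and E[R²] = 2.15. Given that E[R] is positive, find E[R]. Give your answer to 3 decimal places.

(E[R])² = E[R²] − Var(R) = 2.15 − 0.94 = 1.21
E[R] = √1.21 = 1.1

1.100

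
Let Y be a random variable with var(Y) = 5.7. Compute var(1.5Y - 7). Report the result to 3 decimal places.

var(1.5Y - 7) = (1.5)²·var(Y) = 2.25·5.7 = 12.825

12.825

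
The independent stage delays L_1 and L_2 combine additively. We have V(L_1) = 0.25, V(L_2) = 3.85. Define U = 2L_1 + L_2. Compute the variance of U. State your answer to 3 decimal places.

By independence, V(U) = (2)²V(L_1) + (1)²V(L_2)
= (2)²·0.25 + (1)²·3.85 = 4.85

4.850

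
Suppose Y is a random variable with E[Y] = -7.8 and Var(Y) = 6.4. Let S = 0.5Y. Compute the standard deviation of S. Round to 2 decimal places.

1.26

Var(0.5Y) = (0.5)²·6.4 = 1.6
SD(S) = √1.6 ≈ 1.26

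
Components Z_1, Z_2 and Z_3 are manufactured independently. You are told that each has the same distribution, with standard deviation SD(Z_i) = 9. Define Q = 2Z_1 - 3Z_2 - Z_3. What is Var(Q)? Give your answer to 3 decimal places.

1134.000

Var(Z_i) = (9)² = 81
By independence, Var(Q) = (2)²Var(Z_1) + (-3)²Var(Z_2) + (-1)²Var(Z_3)
= (2)²·81 + (-3)²·81 + (-1)²·81 = 1134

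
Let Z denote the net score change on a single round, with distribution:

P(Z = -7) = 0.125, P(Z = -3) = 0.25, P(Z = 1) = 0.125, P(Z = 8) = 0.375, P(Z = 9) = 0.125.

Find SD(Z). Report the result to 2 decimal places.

5.98

E[Z] = (-7)(0.125) + (-3)(0.25) + (1)(0.125) + (8)(0.375) + (9)(0.125) = 2.625
E[Z²] = (-7)²(0.125) + (-3)²(0.25) + (1)²(0.125) + (8)²(0.375) + (9)²(0.125) = 42.625
var(Z) = E[Z²] − (E[Z])² = 42.625 − (2.625)² = 35.734375
SD(Z) = √35.734375 ≈ 5.98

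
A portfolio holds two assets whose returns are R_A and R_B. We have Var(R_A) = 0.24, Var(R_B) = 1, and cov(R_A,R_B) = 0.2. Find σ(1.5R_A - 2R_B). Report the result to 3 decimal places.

1.828

Var(1.5R_A - 2R_B) = (1.5)²·Var(R_A) + (-2)²·Var(R_B) + 2·(1.5)·(-2)·cov(R_A,R_B)
= 2.25·0.24 + 4·1 + -6·0.2 = 3.34
σ(1.5R_A - 2R_B) = √3.34 ≈ 1.828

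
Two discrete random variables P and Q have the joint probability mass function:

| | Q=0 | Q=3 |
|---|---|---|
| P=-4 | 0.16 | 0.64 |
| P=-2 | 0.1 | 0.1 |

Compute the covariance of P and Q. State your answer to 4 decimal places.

-0.2880

E[P] = -3.6,  E[Q] = 2.22
E[PQ] = -8.28
cov(P,Q) = E[PQ] − E[P]E[Q] = -8.28 − (-3.6)(2.22) = -0.288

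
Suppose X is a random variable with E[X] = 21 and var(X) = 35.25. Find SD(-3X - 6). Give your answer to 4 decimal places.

17.8115

var(-3X - 6) = (-3)²·35.25 = 317.25
SD(-3X - 6) = √317.25 ≈ 17.8115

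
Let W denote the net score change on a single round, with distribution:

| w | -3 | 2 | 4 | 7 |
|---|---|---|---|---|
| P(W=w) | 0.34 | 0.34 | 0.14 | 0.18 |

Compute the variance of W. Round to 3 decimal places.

E[W] = (-3)(0.34) + (2)(0.34) + (4)(0.14) + (7)(0.18) = 1.48
E[W²] = (-3)²(0.34) + (2)²(0.34) + (4)²(0.14) + (7)²(0.18) = 15.48
Var(W) = E[W²] − (E[W])² = 15.48 − (1.48)² = 13.2896

13.290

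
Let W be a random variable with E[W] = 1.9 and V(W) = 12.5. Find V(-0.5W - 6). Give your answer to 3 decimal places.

V(-0.5W - 6) = (-0.5)²·V(W) = 0.25·12.5 = 3.125

3.125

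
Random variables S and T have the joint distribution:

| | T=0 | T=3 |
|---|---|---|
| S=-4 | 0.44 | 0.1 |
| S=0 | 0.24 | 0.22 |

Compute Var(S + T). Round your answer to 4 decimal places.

7.6800

E[S] = -2.16,  E[T] = 0.96,  E[ST] = -1.2
Var(S) = 8.64 − (-2.16)² = 3.9744;  Var(T) = 2.88 − (0.96)² = 1.9584
Cov(S,T) = -1.2 − (-2.16)(0.96) = 0.8736
Var(S + T) = (1)²·3.9744 + (1)²·1.9584 + 2·(1)·(1)·0.8736 = 7.68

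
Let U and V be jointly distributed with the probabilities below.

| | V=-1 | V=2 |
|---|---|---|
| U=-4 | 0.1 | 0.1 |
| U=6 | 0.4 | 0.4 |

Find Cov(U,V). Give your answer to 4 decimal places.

E[U] = 4,  E[V] = 0.5
E[UV] = 2
Cov(U,V) = E[UV] − E[U]E[V] = 2 − (4)(0.5) = 0

0.0000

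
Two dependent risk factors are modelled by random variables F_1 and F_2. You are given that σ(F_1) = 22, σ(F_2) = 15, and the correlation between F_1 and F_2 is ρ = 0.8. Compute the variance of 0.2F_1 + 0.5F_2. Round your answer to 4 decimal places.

128.4100

Var(F_1) = (22)² = 484;  Var(F_2) = (15)² = 225
Cov(F_1,F_2) = ρ·σ(F_1)·σ(F_2) = 0.8·22·15 = 264
Var(0.2F_1 + 0.5F_2) = (0.2)²·Var(F_1) + (0.5)²·Var(F_2) + 2·(0.2)·(0.5)·Cov(F_1,F_2)
= 0.04·484 + 0.25·225 + 0.2·264 = 128.41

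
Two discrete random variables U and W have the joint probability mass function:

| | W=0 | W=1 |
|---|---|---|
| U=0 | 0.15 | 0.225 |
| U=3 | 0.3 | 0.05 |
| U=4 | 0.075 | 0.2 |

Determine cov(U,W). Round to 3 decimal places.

-0.071

E[U] = 2.15,  E[W] = 0.475
E[UW] = 0.95
cov(U,W) = E[UW] − E[U]E[W] = 0.95 − (2.15)(0.475) = -0.07125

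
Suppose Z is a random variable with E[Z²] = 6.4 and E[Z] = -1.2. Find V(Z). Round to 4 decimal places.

V(Z) = 6.4 − (-1.2)² = 4.96

4.9600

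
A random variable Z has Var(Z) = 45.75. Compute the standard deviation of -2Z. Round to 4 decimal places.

13.5277

Var(-2Z) = (-2)²·45.75 = 183
SD(-2Z) = √183 ≈ 13.5277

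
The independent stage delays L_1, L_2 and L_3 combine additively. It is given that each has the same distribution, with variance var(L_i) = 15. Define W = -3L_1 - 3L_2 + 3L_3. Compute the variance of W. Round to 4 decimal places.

By independence, var(W) = (-3)²var(L_1) + (-3)²var(L_2) + (3)²var(L_3)
= (-3)²·15 + (-3)²·15 + (3)²·15 = 405

405.0000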